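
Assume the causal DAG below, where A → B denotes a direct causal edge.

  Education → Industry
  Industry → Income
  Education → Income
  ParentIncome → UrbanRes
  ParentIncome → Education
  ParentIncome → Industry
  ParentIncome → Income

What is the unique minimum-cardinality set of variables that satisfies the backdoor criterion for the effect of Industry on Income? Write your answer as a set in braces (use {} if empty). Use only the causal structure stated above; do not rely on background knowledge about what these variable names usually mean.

{Education, ParentIncome}

Variables eligible for adjustment (non-descendants of Industry, excluding Industry and Income): {Education, ParentIncome, UrbanRes}.
Backdoor paths from Industry to Income:
  P1: Industry <- ParentIncome -> Education -> Income
  P2: Industry <- ParentIncome -> Income
  P3: Industry <- Education <- ParentIncome -> Income
  P4: Industry <- Education -> Income
The empty set is not sufficient: P1 (Industry <- ParentIncome -> Education -> Income) has no collider blocking it and no conditioned non-collider, so it is open.
Try {Education, ParentIncome}:
  P1: blocked at fork node ParentIncome ∈ conditioning set.
  P2: blocked at fork node ParentIncome ∈ conditioning set.
  P3: blocked at chain node Education ∈ conditioning set.
  P4: blocked at fork node Education ∈ conditioning set.
{Education, ParentIncome} contains no descendant of Industry and blocks every backdoor path.
Every element of {Education, ParentIncome} is needed (dropping Education leaves P4 open; dropping ParentIncome leaves P2 open), so no proper subset is valid.
Among all size-2 subsets of the eligible variables, only {Education, ParentIncome} blocks every backdoor path, so it is the unique smallest valid adjustment set.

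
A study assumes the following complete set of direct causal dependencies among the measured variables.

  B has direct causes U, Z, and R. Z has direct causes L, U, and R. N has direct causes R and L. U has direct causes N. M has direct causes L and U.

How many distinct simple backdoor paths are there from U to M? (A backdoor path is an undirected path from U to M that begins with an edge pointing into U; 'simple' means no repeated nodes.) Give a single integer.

3

A backdoor path from U to M is any simple undirected path whose first edge points into U (i.e. leaves U via a parent).
Parents of U: {N}.
Enumerating:
  P1: U <- N <- L -> M
  P2: U <- N <- R -> Z <- L -> M
  P3: U <- N <- R -> B <- Z <- L -> M
That exhausts the simple backdoor paths. Count: 3.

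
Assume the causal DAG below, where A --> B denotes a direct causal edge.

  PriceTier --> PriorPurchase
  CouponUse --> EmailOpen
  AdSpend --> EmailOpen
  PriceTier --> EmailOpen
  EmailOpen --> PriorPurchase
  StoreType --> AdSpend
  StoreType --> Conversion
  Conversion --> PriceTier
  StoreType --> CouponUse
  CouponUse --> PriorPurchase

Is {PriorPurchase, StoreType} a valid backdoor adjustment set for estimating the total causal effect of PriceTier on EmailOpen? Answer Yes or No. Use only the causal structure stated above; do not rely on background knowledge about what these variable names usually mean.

No

Backdoor paths from PriceTier to EmailOpen (paths whose first edge points into PriceTier):
  P1: PriceTier <- Conversion <- StoreType -> CouponUse -> EmailOpen
  P2: PriceTier <- Conversion <- StoreType -> CouponUse -> PriorPurchase <- EmailOpen
  P3: PriceTier <- Conversion <- StoreType -> AdSpend -> EmailOpen
Condition 1 (no descendant of PriceTier in the set): FAILS — PriorPurchase is a descendant of PriceTier.
Condition 2 (every backdoor path blocked by {PriorPurchase, StoreType}):
  P1: blocked at fork node StoreType ∈ conditioning set.
  P2: blocked at fork node StoreType ∈ conditioning set.
  P3: blocked at fork node StoreType ∈ conditioning set.
{PriorPurchase, StoreType} does not satisfy the backdoor criterion.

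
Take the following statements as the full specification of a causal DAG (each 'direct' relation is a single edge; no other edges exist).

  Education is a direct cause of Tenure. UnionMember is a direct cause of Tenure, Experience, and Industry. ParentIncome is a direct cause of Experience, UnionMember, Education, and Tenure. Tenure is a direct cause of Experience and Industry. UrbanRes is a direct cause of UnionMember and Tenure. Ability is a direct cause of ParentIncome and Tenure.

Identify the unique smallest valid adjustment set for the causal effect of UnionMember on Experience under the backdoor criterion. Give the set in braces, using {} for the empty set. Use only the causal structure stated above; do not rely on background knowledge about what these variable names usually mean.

{ParentIncome, UrbanRes}

Variables eligible for adjustment (non-descendants of UnionMember, excluding UnionMember and Experience): {Ability, Education, ParentIncome, UrbanRes}.
Backdoor paths from UnionMember to Experience:
  P1: UnionMember <- ParentIncome <- Ability -> Tenure -> Experience
  P2: UnionMember <- ParentIncome -> Education -> Tenure -> Experience
  P3: UnionMember <- ParentIncome -> Tenure -> Experience
  P4: UnionMember <- ParentIncome -> Experience
  P5: UnionMember <- UrbanRes -> Tenure <- Ability -> ParentIncome -> Experience
  P6: UnionMember <- UrbanRes -> Tenure <- ParentIncome -> Experience
  P7: UnionMember <- UrbanRes -> Tenure <- Education <- ParentIncome -> Experience
  P8: UnionMember <- UrbanRes -> Tenure -> Experience
The empty set is not sufficient: P1 (UnionMember <- ParentIncome <- Ability -> Tenure -> Experience) has no collider blocking it and no conditioned non-collider, so it is open.
Try {ParentIncome, UrbanRes}:
  P1: blocked at chain node ParentIncome ∈ conditioning set.
  P2: blocked at fork node ParentIncome ∈ conditioning set.
  P3: blocked at fork node ParentIncome ∈ conditioning set.
  P4: blocked at fork node ParentIncome ∈ conditioning set.
  P5: blocked at fork node UrbanRes ∈ conditioning set.
  P6: blocked at fork node UrbanRes ∈ conditioning set.
  P7: blocked at fork node UrbanRes ∈ conditioning set.
  P8: blocked at fork node UrbanRes ∈ conditioning set.
{ParentIncome, UrbanRes} contains no descendant of UnionMember and blocks every backdoor path.
Every element of {ParentIncome, UrbanRes} is needed (dropping ParentIncome leaves P1 open; dropping UrbanRes leaves P8 open), so no proper subset is valid.
Among all size-2 subsets of the eligible variables, only {ParentIncome, UrbanRes} blocks every backdoor path, so it is the unique smallest valid adjustment set.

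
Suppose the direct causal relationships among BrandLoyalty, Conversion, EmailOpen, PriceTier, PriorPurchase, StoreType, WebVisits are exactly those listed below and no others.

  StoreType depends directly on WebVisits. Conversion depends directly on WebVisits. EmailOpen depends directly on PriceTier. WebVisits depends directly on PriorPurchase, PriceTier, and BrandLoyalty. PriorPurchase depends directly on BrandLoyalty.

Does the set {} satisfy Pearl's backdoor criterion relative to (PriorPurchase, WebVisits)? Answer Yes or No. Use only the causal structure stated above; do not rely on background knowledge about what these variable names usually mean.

Backdoor paths from PriorPurchase to WebVisits (paths whose first edge points into PriorPurchase):
  P1: PriorPurchase <- BrandLoyalty -> WebVisits
Condition 1 (no descendant of PriorPurchase in the set): holds — descendants of PriorPurchase are {Conversion, StoreType, WebVisits}; none are in {}.
Condition 2 (every backdoor path blocked by {}):
  P1: open — no interior node is in the conditioning set.
{} does not satisfy the backdoor criterion.

No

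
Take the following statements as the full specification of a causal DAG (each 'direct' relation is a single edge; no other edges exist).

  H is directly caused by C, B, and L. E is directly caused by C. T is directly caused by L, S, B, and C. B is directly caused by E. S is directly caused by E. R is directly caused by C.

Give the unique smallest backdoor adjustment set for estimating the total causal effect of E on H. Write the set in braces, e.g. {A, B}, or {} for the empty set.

{C}

Variables eligible for adjustment (non-descendants of E, excluding E and H): {C, L, R}.
Backdoor paths from E to H:
  P1: E <- C -> T <- L -> H
  P2: E <- C -> T <- B -> H
  P3: E <- C -> H
The empty set is not sufficient: P3 (E <- C -> H) has no collider blocking it and no conditioned non-collider, so it is open.
Try {C}:
  P1: blocked at fork node C ∈ conditioning set.
  P2: blocked at fork node C ∈ conditioning set.
  P3: blocked at fork node C ∈ conditioning set.
{C} contains no descendant of E and blocks every backdoor path.
No other singleton works — e.g. {L} leaves P3 open — so {C} is the unique smallest valid adjustment set.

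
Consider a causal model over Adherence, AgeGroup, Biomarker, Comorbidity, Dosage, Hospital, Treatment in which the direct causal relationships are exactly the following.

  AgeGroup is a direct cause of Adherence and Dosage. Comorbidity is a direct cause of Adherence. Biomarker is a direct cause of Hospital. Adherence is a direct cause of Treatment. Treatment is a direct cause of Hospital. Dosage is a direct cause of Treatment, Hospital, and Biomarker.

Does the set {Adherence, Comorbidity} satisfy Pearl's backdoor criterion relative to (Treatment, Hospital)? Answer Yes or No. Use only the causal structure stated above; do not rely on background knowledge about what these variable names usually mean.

Backdoor paths from Treatment to Hospital (paths whose first edge points into Treatment):
  P1: Treatment <- Dosage -> Biomarker -> Hospital
  P2: Treatment <- Dosage -> Hospital
  P3: Treatment <- Adherence <- AgeGroup -> Dosage -> Biomarker -> Hospital
  P4: Treatment <- Adherence <- AgeGroup -> Dosage -> Hospital
Condition 1 (no descendant of Treatment in the set): holds — descendants of Treatment are {Hospital}; none are in {Adherence, Comorbidity}.
Condition 2 (every backdoor path blocked by {Adherence, Comorbidity}):
  P1: open — no interior node is in the conditioning set.
  P2: open — no interior node is in the conditioning set.
  P3: blocked at chain node Adherence ∈ conditioning set.
  P4: blocked at chain node Adherence ∈ conditioning set.
{Adherence, Comorbidity} does not satisfy the backdoor criterion.

No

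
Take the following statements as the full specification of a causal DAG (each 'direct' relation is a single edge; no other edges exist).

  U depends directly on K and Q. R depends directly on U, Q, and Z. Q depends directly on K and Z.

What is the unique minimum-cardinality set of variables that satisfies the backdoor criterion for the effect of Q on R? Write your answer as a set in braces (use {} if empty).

Variables eligible for adjustment (non-descendants of Q, excluding Q and R): {K, Z}.
Backdoor paths from Q to R:
  P1: Q <- K -> U -> R
  P2: Q <- Z -> R
The empty set is not sufficient: P1 (Q <- K -> U -> R) has no collider blocking it and no conditioned non-collider, so it is open.
Try {K, Z}:
  P1: blocked at fork node K ∈ conditioning set.
  P2: blocked at fork node Z ∈ conditioning set.
{K, Z} contains no descendant of Q and blocks every backdoor path.
Every element of {K, Z} is needed (dropping K leaves P1 open; dropping Z leaves P2 open), so no proper subset is valid.
Among all size-2 subsets of the eligible variables, only {K, Z} blocks every backdoor path, so it is the unique smallest valid adjustment set.

{K, Z}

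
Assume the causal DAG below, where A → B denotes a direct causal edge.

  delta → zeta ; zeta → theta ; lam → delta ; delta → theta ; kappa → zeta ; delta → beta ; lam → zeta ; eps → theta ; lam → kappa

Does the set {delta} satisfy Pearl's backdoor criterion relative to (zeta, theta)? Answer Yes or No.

Yes

Backdoor paths from zeta to theta (paths whose first edge points into zeta):
  P1: zeta <- lam -> delta -> theta
  P2: zeta <- delta -> theta
  P3: zeta <- kappa <- lam -> delta -> theta
Condition 1 (no descendant of zeta in the set): holds — descendants of zeta are {theta}; none are in {delta}.
Condition 2 (every backdoor path blocked by {delta}):
  P1: blocked at chain node delta ∈ conditioning set.
  P2: blocked at fork node delta ∈ conditioning set.
  P3: blocked at chain node delta ∈ conditioning set.
{delta} satisfies the backdoor criterion.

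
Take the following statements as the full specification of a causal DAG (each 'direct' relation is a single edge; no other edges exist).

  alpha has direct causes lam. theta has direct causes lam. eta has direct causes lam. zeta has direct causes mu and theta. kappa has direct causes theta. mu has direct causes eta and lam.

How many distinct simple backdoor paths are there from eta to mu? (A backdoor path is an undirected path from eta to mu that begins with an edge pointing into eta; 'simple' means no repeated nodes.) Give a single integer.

A backdoor path from eta to mu is any simple undirected path whose first edge points into eta (i.e. leaves eta via a parent).
Parents of eta: {lam}.
Enumerating:
  P1: eta <- lam -> theta -> zeta <- mu
  P2: eta <- lam -> mu
That exhausts the simple backdoor paths. Count: 2.

2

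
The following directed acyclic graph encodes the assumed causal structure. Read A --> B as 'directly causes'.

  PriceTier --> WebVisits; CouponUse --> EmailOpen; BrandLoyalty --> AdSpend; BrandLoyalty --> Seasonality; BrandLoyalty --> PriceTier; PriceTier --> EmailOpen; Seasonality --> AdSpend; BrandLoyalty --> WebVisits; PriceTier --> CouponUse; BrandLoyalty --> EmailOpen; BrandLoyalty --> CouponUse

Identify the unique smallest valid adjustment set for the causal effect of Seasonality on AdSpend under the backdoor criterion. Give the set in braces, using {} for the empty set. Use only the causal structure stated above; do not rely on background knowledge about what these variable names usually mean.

Variables eligible for adjustment (non-descendants of Seasonality, excluding Seasonality and AdSpend): {BrandLoyalty, CouponUse, EmailOpen, PriceTier, WebVisits}.
Backdoor paths from Seasonality to AdSpend:
  P1: Seasonality <- BrandLoyalty -> AdSpend
The empty set is not sufficient: P1 (Seasonality <- BrandLoyalty -> AdSpend) has no collider blocking it and no conditioned non-collider, so it is open.
Try {BrandLoyalty}:
  P1: blocked at fork node BrandLoyalty ∈ conditioning set.
{BrandLoyalty} contains no descendant of Seasonality and blocks every backdoor path.
No other singleton works — e.g. {PriceTier} leaves P1 open — so {BrandLoyalty} is the unique smallest valid adjustment set.

{BrandLoyalty}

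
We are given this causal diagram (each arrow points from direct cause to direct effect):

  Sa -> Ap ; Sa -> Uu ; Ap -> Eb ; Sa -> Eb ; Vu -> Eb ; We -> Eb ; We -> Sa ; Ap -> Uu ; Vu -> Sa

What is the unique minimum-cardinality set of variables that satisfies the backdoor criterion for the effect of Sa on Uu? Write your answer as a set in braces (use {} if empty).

{}

Variables eligible for adjustment (non-descendants of Sa, excluding Sa and Uu): {Vu, We}.
Backdoor paths from Sa to Uu:
  P1: Sa <- We -> Eb <- Ap -> Uu
  P2: Sa <- Vu -> Eb <- Ap -> Uu
Each backdoor path contains an unconditioned collider, so every path is already blocked with the empty conditioning set:
  P1: blocked at collider Eb (neither it nor any descendant is in the conditioning set).
  P2: blocked at collider Eb (neither it nor any descendant is in the conditioning set).
The empty set is therefore the unique smallest valid set.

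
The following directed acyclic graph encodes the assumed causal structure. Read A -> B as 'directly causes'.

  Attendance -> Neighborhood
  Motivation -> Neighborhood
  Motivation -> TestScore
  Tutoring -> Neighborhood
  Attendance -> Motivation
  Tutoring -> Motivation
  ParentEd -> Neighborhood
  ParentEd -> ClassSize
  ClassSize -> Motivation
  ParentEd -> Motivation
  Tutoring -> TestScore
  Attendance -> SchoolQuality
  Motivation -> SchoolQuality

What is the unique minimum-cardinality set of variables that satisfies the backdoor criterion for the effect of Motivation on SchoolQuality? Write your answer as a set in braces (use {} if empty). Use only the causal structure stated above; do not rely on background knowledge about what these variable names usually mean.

{Attendance}

Variables eligible for adjustment (non-descendants of Motivation, excluding Motivation and SchoolQuality): {Attendance, ClassSize, ParentEd, Tutoring}.
Backdoor paths from Motivation to SchoolQuality:
  P1: Motivation <- ParentEd -> Neighborhood <- Attendance -> SchoolQuality
  P2: Motivation <- Tutoring -> Neighborhood <- Attendance -> SchoolQuality
  P3: Motivation <- Attendance -> SchoolQuality
  P4: Motivation <- ClassSize <- ParentEd -> Neighborhood <- Attendance -> SchoolQuality
The empty set is not sufficient: P3 (Motivation <- Attendance -> SchoolQuality) has no collider blocking it and no conditioned non-collider, so it is open.
Try {Attendance}:
  P1: blocked at collider Neighborhood (neither it nor any descendant is in the conditioning set).
  P2: blocked at collider Neighborhood (neither it nor any descendant is in the conditioning set).
  P3: blocked at fork node Attendance ∈ conditioning set.
  P4: blocked at collider Neighborhood (neither it nor any descendant is in the conditioning set).
{Attendance} contains no descendant of Motivation and blocks every backdoor path.
No other singleton works — e.g. {ParentEd} leaves P3 open — so {Attendance} is the unique smallest valid adjustment set.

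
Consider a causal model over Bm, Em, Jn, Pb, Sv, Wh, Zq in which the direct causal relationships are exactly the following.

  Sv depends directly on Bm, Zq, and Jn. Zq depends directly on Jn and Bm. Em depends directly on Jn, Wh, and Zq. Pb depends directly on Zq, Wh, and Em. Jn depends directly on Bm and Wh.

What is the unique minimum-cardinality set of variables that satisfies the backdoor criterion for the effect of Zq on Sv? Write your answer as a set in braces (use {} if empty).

{Bm, Jn}

Variables eligible for adjustment (non-descendants of Zq, excluding Zq and Sv): {Bm, Jn, Wh}.
Backdoor paths from Zq to Sv:
  P1: Zq <- Bm -> Jn -> Sv
  P2: Zq <- Bm -> Sv
  P3: Zq <- Jn <- Bm -> Sv
  P4: Zq <- Jn -> Sv
The empty set is not sufficient: P1 (Zq <- Bm -> Jn -> Sv) has no collider blocking it and no conditioned non-collider, so it is open.
Try {Bm, Jn}:
  P1: blocked at fork node Bm ∈ conditioning set.
  P2: blocked at fork node Bm ∈ conditioning set.
  P3: blocked at chain node Jn ∈ conditioning set.
  P4: blocked at fork node Jn ∈ conditioning set.
{Bm, Jn} contains no descendant of Zq and blocks every backdoor path.
Every element of {Bm, Jn} is needed (dropping Bm leaves P2 open; dropping Jn leaves P4 open), so no proper subset is valid.
Among all size-2 subsets of the eligible variables, only {Bm, Jn} blocks every backdoor path, so it is the unique smallest valid adjustment set.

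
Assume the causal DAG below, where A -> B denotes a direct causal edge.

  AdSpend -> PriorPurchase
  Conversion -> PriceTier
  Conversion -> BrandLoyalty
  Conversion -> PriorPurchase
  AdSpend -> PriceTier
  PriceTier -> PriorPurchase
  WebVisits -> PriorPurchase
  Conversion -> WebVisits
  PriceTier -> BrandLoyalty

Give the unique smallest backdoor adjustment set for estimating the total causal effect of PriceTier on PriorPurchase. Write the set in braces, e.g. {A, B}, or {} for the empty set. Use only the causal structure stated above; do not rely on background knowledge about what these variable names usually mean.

Variables eligible for adjustment (non-descendants of PriceTier, excluding PriceTier and PriorPurchase): {AdSpend, Conversion, WebVisits}.
Backdoor paths from PriceTier to PriorPurchase:
  P1: PriceTier <- Conversion -> WebVisits -> PriorPurchase
  P2: PriceTier <- Conversion -> PriorPurchase
  P3: PriceTier <- AdSpend -> PriorPurchase
The empty set is not sufficient: P1 (PriceTier <- Conversion -> WebVisits -> PriorPurchase) has no collider blocking it and no conditioned non-collider, so it is open.
Try {AdSpend, Conversion}:
  P1: blocked at fork node Conversion ∈ conditioning set.
  P2: blocked at fork node Conversion ∈ conditioning set.
  P3: blocked at fork node AdSpend ∈ conditioning set.
{AdSpend, Conversion} contains no descendant of PriceTier and blocks every backdoor path.
Every element of {AdSpend, Conversion} is needed (dropping AdSpend leaves P3 open; dropping Conversion leaves P1 open), so no proper subset is valid.
Among all size-2 subsets of the eligible variables, only {AdSpend, Conversion} blocks every backdoor path, so it is the unique smallest valid adjustment set.

{AdSpend, Conversion}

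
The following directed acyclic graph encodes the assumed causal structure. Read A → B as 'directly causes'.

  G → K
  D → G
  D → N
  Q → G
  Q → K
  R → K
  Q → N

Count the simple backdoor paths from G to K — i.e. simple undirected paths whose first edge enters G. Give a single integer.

A backdoor path from G to K is any simple undirected path whose first edge points into G (i.e. leaves G via a parent).
Parents of G: {D, Q}.
Enumerating:
  P1: G <- D -> N <- Q -> K
  P2: G <- Q -> K
That exhausts the simple backdoor paths. Count: 2.

2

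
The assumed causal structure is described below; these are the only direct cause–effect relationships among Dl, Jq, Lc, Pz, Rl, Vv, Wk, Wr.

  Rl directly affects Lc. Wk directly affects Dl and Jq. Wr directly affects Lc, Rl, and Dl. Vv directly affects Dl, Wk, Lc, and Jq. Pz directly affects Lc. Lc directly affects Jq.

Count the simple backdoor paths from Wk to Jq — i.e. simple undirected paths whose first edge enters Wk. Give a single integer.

A backdoor path from Wk to Jq is any simple undirected path whose first edge points into Wk (i.e. leaves Wk via a parent).
Parents of Wk: {Vv}.
Enumerating:
  P1: Wk <- Vv -> Dl <- Wr -> Rl -> Lc -> Jq
  P2: Wk <- Vv -> Dl <- Wr -> Lc -> Jq
  P3: Wk <- Vv -> Lc -> Jq
  P4: Wk <- Vv -> Jq
That exhausts the simple backdoor paths. Count: 4.

4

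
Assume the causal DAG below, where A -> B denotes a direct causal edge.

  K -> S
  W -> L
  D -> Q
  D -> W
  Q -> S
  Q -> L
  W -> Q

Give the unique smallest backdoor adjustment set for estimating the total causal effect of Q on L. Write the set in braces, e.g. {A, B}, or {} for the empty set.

Variables eligible for adjustment (non-descendants of Q, excluding Q and L): {D, K, W}.
Backdoor paths from Q to L:
  P1: Q <- D -> W -> L
  P2: Q <- W -> L
The empty set is not sufficient: P1 (Q <- D -> W -> L) has no collider blocking it and no conditioned non-collider, so it is open.
Try {W}:
  P1: blocked at chain node W ∈ conditioning set.
  P2: blocked at fork node W ∈ conditioning set.
{W} contains no descendant of Q and blocks every backdoor path.
No other singleton works — e.g. {D} leaves P2 open — so {W} is the unique smallest valid adjustment set.

{W}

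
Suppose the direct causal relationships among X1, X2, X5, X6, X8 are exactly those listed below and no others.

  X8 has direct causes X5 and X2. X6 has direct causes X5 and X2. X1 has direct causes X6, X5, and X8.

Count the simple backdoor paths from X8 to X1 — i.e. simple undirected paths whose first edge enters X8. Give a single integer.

4

A backdoor path from X8 to X1 is any simple undirected path whose first edge points into X8 (i.e. leaves X8 via a parent).
Parents of X8: {X2, X5}.
Enumerating:
  P1: X8 <- X5 -> X6 -> X1
  P2: X8 <- X5 -> X1
  P3: X8 <- X2 -> X6 <- X5 -> X1
  P4: X8 <- X2 -> X6 -> X1
That exhausts the simple backdoor paths. Count: 4.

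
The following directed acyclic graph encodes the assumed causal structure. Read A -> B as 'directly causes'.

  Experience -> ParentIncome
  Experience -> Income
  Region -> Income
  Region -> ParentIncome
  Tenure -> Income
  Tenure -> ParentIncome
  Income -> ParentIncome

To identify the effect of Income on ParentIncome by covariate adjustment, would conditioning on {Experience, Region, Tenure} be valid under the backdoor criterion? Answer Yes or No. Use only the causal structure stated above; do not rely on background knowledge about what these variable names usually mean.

Backdoor paths from Income to ParentIncome (paths whose first edge points into Income):
  P1: Income <- Tenure -> ParentIncome
  P2: Income <- Experience -> ParentIncome
  P3: Income <- Region -> ParentIncome
Condition 1 (no descendant of Income in the set): holds — descendants of Income are {ParentIncome}; none are in {Experience, Region, Tenure}.
Condition 2 (every backdoor path blocked by {Experience, Region, Tenure}):
  P1: blocked at fork node Tenure ∈ conditioning set.
  P2: blocked at fork node Experience ∈ conditioning set.
  P3: blocked at fork node Region ∈ conditioning set.
{Experience, Region, Tenure} satisfies the backdoor criterion.

Yes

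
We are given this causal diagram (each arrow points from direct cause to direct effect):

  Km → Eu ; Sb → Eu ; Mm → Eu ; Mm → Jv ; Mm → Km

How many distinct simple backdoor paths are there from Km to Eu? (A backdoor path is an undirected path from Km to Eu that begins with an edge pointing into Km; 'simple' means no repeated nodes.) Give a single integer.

A backdoor path from Km to Eu is any simple undirected path whose first edge points into Km (i.e. leaves Km via a parent).
Parents of Km: {Mm}.
Enumerating:
  P1: Km <- Mm -> Eu
That exhausts the simple backdoor paths. Count: 1.

1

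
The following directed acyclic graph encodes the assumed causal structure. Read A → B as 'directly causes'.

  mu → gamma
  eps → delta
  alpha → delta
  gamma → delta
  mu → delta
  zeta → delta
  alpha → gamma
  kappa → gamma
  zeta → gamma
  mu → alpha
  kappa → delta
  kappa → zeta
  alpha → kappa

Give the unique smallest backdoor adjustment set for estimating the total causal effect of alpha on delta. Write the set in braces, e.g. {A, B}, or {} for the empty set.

Variables eligible for adjustment (non-descendants of alpha, excluding alpha and delta): {eps, mu}.
Backdoor paths from alpha to delta:
  P1: alpha <- mu -> gamma <- kappa -> zeta -> delta
  P2: alpha <- mu -> gamma <- kappa -> delta
  P3: alpha <- mu -> gamma <- zeta <- kappa -> delta
  P4: alpha <- mu -> gamma <- zeta -> delta
  P5: alpha <- mu -> gamma -> delta
  P6: alpha <- mu -> delta
The empty set is not sufficient: P5 (alpha <- mu -> gamma -> delta) has no collider blocking it and no conditioned non-collider, so it is open.
Try {mu}:
  P1: blocked at fork node mu ∈ conditioning set.
  P2: blocked at fork node mu ∈ conditioning set.
  P3: blocked at fork node mu ∈ conditioning set.
  P4: blocked at fork node mu ∈ conditioning set.
  P5: blocked at fork node mu ∈ conditioning set.
  P6: blocked at fork node mu ∈ conditioning set.
{mu} contains no descendant of alpha and blocks every backdoor path.
No other singleton works — e.g. {eps} leaves P5 open — so {mu} is the unique smallest valid adjustment set.

{mu}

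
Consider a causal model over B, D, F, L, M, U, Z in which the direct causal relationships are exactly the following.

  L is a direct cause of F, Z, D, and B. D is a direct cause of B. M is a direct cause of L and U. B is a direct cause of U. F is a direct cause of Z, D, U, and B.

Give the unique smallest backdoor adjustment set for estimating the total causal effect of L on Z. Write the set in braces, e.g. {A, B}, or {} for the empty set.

Variables eligible for adjustment (non-descendants of L, excluding L and Z): {M}.
Backdoor paths from L to Z:
  P1: L <- M -> U <- F -> Z
  P2: L <- M -> U <- B <- F -> Z
  P3: L <- M -> U <- B <- D <- F -> Z
Each backdoor path contains an unconditioned collider, so every path is already blocked with the empty conditioning set:
  P1: blocked at collider U (neither it nor any descendant is in the conditioning set).
  P2: blocked at collider U (neither it nor any descendant is in the conditioning set).
  P3: blocked at collider U (neither it nor any descendant is in the conditioning set).
The empty set is therefore the unique smallest valid set.

{}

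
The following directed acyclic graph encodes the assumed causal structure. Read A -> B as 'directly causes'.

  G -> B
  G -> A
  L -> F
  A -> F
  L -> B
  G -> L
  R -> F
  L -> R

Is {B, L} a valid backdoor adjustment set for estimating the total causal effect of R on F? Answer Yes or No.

Backdoor paths from R to F (paths whose first edge points into R):
  P1: R <- L <- G -> A -> F
  P2: R <- L -> B <- G -> A -> F
  P3: R <- L -> F
Condition 1 (no descendant of R in the set): holds — descendants of R are {F}; none are in {B, L}.
Condition 2 (every backdoor path blocked by {B, L}):
  P1: blocked at chain node L ∈ conditioning set.
  P2: blocked at fork node L ∈ conditioning set.
  P3: blocked at fork node L ∈ conditioning set.
{B, L} satisfies the backdoor criterion.

Yes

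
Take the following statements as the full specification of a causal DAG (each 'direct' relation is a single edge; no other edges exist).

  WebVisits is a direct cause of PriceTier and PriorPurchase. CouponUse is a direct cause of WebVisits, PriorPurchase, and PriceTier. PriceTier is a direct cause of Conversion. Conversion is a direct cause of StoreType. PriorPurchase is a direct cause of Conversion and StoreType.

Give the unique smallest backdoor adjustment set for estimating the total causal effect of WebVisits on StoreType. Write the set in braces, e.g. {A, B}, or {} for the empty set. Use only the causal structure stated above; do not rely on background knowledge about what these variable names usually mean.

Variables eligible for adjustment (non-descendants of WebVisits, excluding WebVisits and StoreType): {CouponUse}.
Backdoor paths from WebVisits to StoreType:
  P1: WebVisits <- CouponUse -> PriceTier -> Conversion <- PriorPurchase -> StoreType
  P2: WebVisits <- CouponUse -> PriceTier -> Conversion -> StoreType
  P3: WebVisits <- CouponUse -> PriorPurchase -> Conversion -> StoreType
  P4: WebVisits <- CouponUse -> PriorPurchase -> StoreType
The empty set is not sufficient: P2 (WebVisits <- CouponUse -> PriceTier -> Conversion -> StoreType) has no collider blocking it and no conditioned non-collider, so it is open.
Try {CouponUse}:
  P1: blocked at fork node CouponUse ∈ conditioning set.
  P2: blocked at fork node CouponUse ∈ conditioning set.
  P3: blocked at fork node CouponUse ∈ conditioning set.
  P4: blocked at fork node CouponUse ∈ conditioning set.
{CouponUse} contains no descendant of WebVisits and blocks every backdoor path.
{CouponUse} is the unique smallest valid adjustment set.

{CouponUse}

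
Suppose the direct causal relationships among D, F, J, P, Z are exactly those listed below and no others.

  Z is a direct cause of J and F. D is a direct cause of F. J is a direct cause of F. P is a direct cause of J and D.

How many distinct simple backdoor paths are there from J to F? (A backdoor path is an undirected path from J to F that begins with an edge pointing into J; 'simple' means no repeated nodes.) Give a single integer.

A backdoor path from J to F is any simple undirected path whose first edge points into J (i.e. leaves J via a parent).
Parents of J: {P, Z}.
Enumerating:
  P1: J <- P -> D -> F
  P2: J <- Z -> F
That exhausts the simple backdoor paths. Count: 2.

2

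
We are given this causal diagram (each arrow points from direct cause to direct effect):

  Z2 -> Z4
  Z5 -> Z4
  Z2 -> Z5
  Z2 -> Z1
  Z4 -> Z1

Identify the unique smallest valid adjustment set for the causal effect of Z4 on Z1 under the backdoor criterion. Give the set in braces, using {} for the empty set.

Variables eligible for adjustment (non-descendants of Z4, excluding Z4 and Z1): {Z2, Z5}.
Backdoor paths from Z4 to Z1:
  P1: Z4 <- Z2 -> Z1
  P2: Z4 <- Z5 <- Z2 -> Z1
The empty set is not sufficient: P1 (Z4 <- Z2 -> Z1) has no collider blocking it and no conditioned non-collider, so it is open.
Try {Z2}:
  P1: blocked at fork node Z2 ∈ conditioning set.
  P2: blocked at fork node Z2 ∈ conditioning set.
{Z2} contains no descendant of Z4 and blocks every backdoor path.
No other singleton works — e.g. {Z5} leaves P1 open — so {Z2} is the unique smallest valid adjustment set.

{Z2}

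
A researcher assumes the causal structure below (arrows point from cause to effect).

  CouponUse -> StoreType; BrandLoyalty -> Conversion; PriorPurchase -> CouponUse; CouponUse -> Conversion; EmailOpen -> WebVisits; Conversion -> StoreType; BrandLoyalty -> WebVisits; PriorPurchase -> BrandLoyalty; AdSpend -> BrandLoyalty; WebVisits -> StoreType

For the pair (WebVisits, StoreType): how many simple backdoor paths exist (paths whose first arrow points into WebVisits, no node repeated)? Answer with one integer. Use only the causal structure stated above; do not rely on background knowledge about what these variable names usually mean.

4

A backdoor path from WebVisits to StoreType is any simple undirected path whose first edge points into WebVisits (i.e. leaves WebVisits via a parent).
Parents of WebVisits: {BrandLoyalty, EmailOpen}.
Enumerating:
  P1: WebVisits <- BrandLoyalty <- PriorPurchase -> CouponUse -> Conversion -> StoreType
  P2: WebVisits <- BrandLoyalty <- PriorPurchase -> CouponUse -> StoreType
  P3: WebVisits <- BrandLoyalty -> Conversion <- CouponUse -> StoreType
  P4: WebVisits <- BrandLoyalty -> Conversion -> StoreType
That exhausts the simple backdoor paths. Count: 4.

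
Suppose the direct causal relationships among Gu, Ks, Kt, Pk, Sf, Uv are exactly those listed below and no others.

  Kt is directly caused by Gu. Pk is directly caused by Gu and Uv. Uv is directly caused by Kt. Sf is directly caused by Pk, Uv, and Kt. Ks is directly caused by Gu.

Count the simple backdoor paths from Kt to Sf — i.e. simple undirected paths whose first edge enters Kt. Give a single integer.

2

A backdoor path from Kt to Sf is any simple undirected path whose first edge points into Kt (i.e. leaves Kt via a parent).
Parents of Kt: {Gu}.
Enumerating:
  P1: Kt <- Gu -> Pk <- Uv -> Sf
  P2: Kt <- Gu -> Pk -> Sf
That exhausts the simple backdoor paths. Count: 2.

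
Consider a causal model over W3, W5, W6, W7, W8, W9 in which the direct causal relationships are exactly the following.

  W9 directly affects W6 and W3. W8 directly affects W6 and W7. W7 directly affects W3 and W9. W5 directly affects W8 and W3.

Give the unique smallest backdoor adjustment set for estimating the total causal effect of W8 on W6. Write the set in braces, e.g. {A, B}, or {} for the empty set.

{}

Variables eligible for adjustment (non-descendants of W8, excluding W8 and W6): {W5}.
Backdoor paths from W8 to W6:
  P1: W8 <- W5 -> W3 <- W7 -> W9 -> W6
  P2: W8 <- W5 -> W3 <- W9 -> W6
Each backdoor path contains an unconditioned collider, so every path is already blocked with the empty conditioning set:
  P1: blocked at collider W3 (neither it nor any descendant is in the conditioning set).
  P2: blocked at collider W3 (neither it nor any descendant is in the conditioning set).
The empty set is therefore the unique smallest valid set.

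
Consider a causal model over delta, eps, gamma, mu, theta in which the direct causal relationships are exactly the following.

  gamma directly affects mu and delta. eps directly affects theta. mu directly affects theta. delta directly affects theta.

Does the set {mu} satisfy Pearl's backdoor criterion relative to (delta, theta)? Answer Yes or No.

Yes

Backdoor paths from delta to theta (paths whose first edge points into delta):
  P1: delta <- gamma -> mu -> theta
Condition 1 (no descendant of delta in the set): holds — descendants of delta are {theta}; none are in {mu}.
Condition 2 (every backdoor path blocked by {mu}):
  P1: blocked at chain node mu ∈ conditioning set.
{mu} satisfies the backdoor criterion.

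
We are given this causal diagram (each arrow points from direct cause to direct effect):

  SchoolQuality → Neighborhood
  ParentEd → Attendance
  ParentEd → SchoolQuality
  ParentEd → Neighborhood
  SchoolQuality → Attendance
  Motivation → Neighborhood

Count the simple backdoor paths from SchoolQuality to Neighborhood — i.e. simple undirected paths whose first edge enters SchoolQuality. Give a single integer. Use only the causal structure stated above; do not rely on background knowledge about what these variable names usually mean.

A backdoor path from SchoolQuality to Neighborhood is any simple undirected path whose first edge points into SchoolQuality (i.e. leaves SchoolQuality via a parent).
Parents of SchoolQuality: {ParentEd}.
Enumerating:
  P1: SchoolQuality <- ParentEd -> Neighborhood
That exhausts the simple backdoor paths. Count: 1.

1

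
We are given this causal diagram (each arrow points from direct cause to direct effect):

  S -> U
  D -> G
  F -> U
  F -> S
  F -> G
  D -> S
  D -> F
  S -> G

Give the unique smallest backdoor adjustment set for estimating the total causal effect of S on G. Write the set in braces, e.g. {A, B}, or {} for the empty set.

Variables eligible for adjustment (non-descendants of S, excluding S and G): {D, F}.
Backdoor paths from S to G:
  P1: S <- D -> F -> G
  P2: S <- D -> G
  P3: S <- F <- D -> G
  P4: S <- F -> G
The empty set is not sufficient: P1 (S <- D -> F -> G) has no collider blocking it and no conditioned non-collider, so it is open.
Try {D, F}:
  P1: blocked at fork node D ∈ conditioning set.
  P2: blocked at fork node D ∈ conditioning set.
  P3: blocked at chain node F ∈ conditioning set.
  P4: blocked at fork node F ∈ conditioning set.
{D, F} contains no descendant of S and blocks every backdoor path.
Every element of {D, F} is needed (dropping D leaves P2 open; dropping F leaves P4 open), so no proper subset is valid.
Among all size-2 subsets of the eligible variables, only {D, F} blocks every backdoor path, so it is the unique smallest valid adjustment set.

{D, F}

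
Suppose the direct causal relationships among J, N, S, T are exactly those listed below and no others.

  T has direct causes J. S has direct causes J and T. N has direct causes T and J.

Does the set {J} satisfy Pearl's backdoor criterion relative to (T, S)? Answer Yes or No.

Yes

Backdoor paths from T to S (paths whose first edge points into T):
  P1: T <- J -> S
Condition 1 (no descendant of T in the set): holds — descendants of T are {N, S}; none are in {J}.
Condition 2 (every backdoor path blocked by {J}):
  P1: blocked at fork node J ∈ conditioning set.
{J} satisfies the backdoor criterion.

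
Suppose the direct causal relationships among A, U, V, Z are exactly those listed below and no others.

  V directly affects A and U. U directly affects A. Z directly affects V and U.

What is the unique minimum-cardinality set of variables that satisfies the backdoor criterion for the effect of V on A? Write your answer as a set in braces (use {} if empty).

{Z}

Variables eligible for adjustment (non-descendants of V, excluding V and A): {Z}.
Backdoor paths from V to A:
  P1: V <- Z -> U -> A
The empty set is not sufficient: P1 (V <- Z -> U -> A) has no collider blocking it and no conditioned non-collider, so it is open.
Try {Z}:
  P1: blocked at fork node Z ∈ conditioning set.
{Z} contains no descendant of V and blocks every backdoor path.
{Z} is the unique smallest valid adjustment set.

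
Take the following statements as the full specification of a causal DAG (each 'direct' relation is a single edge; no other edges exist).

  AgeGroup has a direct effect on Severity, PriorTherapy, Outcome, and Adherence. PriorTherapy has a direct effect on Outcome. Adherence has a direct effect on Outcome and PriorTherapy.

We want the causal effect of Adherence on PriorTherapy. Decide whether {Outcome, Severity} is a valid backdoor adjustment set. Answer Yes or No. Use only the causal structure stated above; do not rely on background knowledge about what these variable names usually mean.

No

Backdoor paths from Adherence to PriorTherapy (paths whose first edge points into Adherence):
  P1: Adherence <- AgeGroup -> PriorTherapy
  P2: Adherence <- AgeGroup -> Outcome <- PriorTherapy
Condition 1 (no descendant of Adherence in the set): FAILS — Outcome is a descendant of Adherence.
Condition 2 (every backdoor path blocked by {Outcome, Severity}):
  P1: open — no interior node is in the conditioning set.
  P2: open — collider(s) Outcome are conditioned on (or have a conditioned descendant) and no non-collider on the path is in the set.
{Outcome, Severity} does not satisfy the backdoor criterion.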